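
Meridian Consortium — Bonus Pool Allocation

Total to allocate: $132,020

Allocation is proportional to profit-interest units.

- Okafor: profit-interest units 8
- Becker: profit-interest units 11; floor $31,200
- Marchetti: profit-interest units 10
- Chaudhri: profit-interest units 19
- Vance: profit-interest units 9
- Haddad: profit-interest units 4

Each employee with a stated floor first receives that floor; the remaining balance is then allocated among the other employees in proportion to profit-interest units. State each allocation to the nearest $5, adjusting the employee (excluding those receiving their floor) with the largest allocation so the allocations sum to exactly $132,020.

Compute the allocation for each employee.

Okafor: $16,130 · Becker: $31,200 · Marchetti: $20,165 · Chaudhri: $38,310 · Vance: $18,150 · Haddad: $8,065

Guaranteed amounts: Becker $31,200. Residual $100,820.
Residual split over remaining profit-interest units 50: Okafor 16,131.20 → $16,130; Marchetti 20,164.00 → $20,165; Chaudhri 38,311.60 → $38,310; Vance 18,147.60 → $18,150; Haddad 8,065.60 → $8,065.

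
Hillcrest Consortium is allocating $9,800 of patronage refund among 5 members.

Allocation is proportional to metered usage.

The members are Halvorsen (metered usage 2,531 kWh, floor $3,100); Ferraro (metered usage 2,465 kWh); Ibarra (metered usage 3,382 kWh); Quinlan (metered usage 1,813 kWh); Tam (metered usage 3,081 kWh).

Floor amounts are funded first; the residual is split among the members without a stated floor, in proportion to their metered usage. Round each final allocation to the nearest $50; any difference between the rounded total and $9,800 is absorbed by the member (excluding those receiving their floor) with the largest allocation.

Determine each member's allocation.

Halvorsen: $3,100 | Ferraro: $1,550 | Ibarra: $2,100 | Quinlan: $1,150 | Tam: $1,900

Minimums first: Halvorsen $3,100. Balance $6,700.
Balance split over remaining metered usage 10,741: Ferraro 1,537.61 → $1,550; Ibarra 2,109.62 → $2,100; Quinlan 1,130.91 → $1,150; Tam 1,921.86 → $1,900.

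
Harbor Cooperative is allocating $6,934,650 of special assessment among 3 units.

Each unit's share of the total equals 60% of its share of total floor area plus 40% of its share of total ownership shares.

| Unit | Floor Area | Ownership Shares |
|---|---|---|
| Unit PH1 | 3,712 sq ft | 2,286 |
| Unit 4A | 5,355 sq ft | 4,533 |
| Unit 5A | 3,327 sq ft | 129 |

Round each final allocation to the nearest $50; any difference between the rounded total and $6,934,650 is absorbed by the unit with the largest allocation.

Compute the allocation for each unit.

Totals — floor area 12,394, ownership shares 6,948.
Combined weights (60% floor area + 40% ownership shares): Unit PH1 0.3113; Unit 4A 0.5202; Unit 5A 0.1685.
Proportional shares: Unit PH1 2,158,798.65; Unit 4A 3,607,443.25; Unit 5A 1,168,408.09.
Rounded to nearest $50: Unit PH1 $2,158,800; Unit 4A $3,607,450; Unit 5A $1,168,400. Sum = $6,934,650.
No rounding difference to absorb.

Unit PH1: $2,158,800; Unit 4A: $3,607,450; Unit 5A: $1,168,400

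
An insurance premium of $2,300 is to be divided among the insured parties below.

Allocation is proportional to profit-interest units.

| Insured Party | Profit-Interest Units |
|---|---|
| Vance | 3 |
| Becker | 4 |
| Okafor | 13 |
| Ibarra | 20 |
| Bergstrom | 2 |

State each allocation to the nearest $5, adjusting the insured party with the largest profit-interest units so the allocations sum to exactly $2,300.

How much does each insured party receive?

Sum of profit-interest units: 3 + 4 + 13 + 20 + 2 = 42.
Raw shares: Vance 164.29; Becker 219.05; Okafor 711.90; Ibarra 1,095.24; Bergstrom 109.52.
After rounding ($5): Vance $165; Becker $220; Okafor $710; Ibarra $1,095; Bergstrom $110. Sum = $2,300.
No rounding difference to absorb.

Vance: $165; Becker: $220; Okafor: $710; Ibarra: $1,095; Bergstrom: $110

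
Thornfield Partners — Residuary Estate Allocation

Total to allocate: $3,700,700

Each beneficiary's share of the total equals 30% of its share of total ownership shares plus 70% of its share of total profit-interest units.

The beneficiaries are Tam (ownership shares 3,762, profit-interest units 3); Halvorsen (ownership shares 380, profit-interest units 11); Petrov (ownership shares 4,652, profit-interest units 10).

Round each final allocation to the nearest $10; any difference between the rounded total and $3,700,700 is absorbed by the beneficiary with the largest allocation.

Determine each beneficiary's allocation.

Ownership shares total 8,794; profit-interest units total 24.
Composite weights (30% ownership shares + 70% profit-interest units): Tam 0.2158; Halvorsen 0.3338; Petrov 0.4504.
Pro-rata amounts: Tam 798,749.85; Halvorsen 1,235,281.51; Petrov 1,666,668.64.
Rounded to nearest $10: Tam $798,750; Halvorsen $1,235,280; Petrov $1,666,670. Sum = $3,700,700.
Sum already equals the total — no adjustment.

Tam: $798,750 · Halvorsen: $1,235,280 · Petrov: $1,666,670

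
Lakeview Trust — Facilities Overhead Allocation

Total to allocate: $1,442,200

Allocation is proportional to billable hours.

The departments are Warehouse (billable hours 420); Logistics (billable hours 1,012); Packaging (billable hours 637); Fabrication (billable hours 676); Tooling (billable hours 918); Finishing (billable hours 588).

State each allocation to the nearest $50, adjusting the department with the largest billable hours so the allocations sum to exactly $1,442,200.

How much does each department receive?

Warehouse: $142,500; Logistics: $343,300; Packaging: $216,100; Fabrication: $229,350; Tooling: $311,450; Finishing: $199,500

Billable hours total: 4,251.
Proportional shares: Warehouse 420/4,251 × $1,442,200 = 142,489.77; Logistics 1,012/4,251 × $1,442,200 = 343,332.49; Packaging 637/4,251 × $1,442,200 = 216,109.48; Fabrication 676/4,251 × $1,442,200 = 229,340.67; Tooling 918/4,251 × $1,442,200 = 311,441.92; Finishing 588/4,251 × $1,442,200 = 199,485.67.
At nearest $50: Warehouse $142,500; Logistics $343,350; Packaging $216,100; Fabrication $229,350; Tooling $311,450; Finishing $199,500. Sum = $1,442,250.
Difference $1,442,200 − $1,442,250 = −$50 applied to largest billable hours (Logistics): Logistics becomes $343,300.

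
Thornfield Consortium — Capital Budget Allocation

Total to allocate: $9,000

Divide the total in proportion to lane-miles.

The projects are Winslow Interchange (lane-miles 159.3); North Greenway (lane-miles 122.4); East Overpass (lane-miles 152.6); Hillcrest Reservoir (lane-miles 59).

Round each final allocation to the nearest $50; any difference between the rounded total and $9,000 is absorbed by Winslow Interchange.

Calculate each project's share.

Winslow Interchange: $2,850; North Greenway: $2,250; East Overpass: $2,800; Hillcrest Reservoir: $1,100

Sum of lane-miles: 493.3.
Unrounded shares: Winslow Interchange 159.3/493.3 × $9,000 = 2,906.35; North Greenway 122.4/493.3 × $9,000 = 2,233.12; East Overpass 152.6/493.3 × $9,000 = 2,784.11; Hillcrest Reservoir 59/493.3 × $9,000 = 1,076.42.
After rounding ($50): Winslow Interchange $2,900; North Greenway $2,250; East Overpass $2,800; Hillcrest Reservoir $1,100. Sum = $9,050.
Difference $9,000 − $9,050 = −$50 applied to Winslow Interchange: Winslow Interchange becomes $2,850.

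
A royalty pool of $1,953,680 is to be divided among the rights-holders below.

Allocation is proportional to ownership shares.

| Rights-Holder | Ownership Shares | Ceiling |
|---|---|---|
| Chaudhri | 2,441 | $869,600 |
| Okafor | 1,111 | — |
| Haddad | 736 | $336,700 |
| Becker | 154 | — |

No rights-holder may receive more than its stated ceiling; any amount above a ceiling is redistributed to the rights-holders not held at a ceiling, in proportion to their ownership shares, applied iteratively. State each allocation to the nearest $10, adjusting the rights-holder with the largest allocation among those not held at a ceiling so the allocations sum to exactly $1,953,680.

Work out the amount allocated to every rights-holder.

Combined ownership shares = 4,442.
Proportional shares (ignoring caps): Chaudhri 1,073,600.38; Okafor 488,639.91; Haddad 323,707.45; Becker 67,732.26.
Capped: Chaudhri ($869,600); residual $1,084,080 reallocated over remaining ownership shares 2,001.
Capped: Haddad ($336,700); residual $747,380 reallocated over remaining ownership shares 1,265.
Redistributed shares: Okafor 656,394.61 → $656,390; Becker 90,985.39 → $90,990.

Chaudhri: $869,600 · Okafor: $656,390 · Haddad: $336,700 · Becker: $90,990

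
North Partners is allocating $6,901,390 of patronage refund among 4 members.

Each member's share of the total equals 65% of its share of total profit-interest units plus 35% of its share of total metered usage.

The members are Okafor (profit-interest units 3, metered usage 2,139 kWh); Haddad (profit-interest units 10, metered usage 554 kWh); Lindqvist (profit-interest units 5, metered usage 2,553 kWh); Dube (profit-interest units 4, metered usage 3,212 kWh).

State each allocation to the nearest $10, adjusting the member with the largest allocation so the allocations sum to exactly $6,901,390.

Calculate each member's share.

Profit-interest units total 22; metered usage total 8,458.
Composite weights (65% profit-interest units + 35% metered usage): Okafor 0.1772; Haddad 0.3184; Lindqvist 0.2534; Dube 0.2511.
Pro-rata amounts: Okafor 1,222,582.60; Haddad 2,197,261.70; Lindqvist 1,748,624.61; Dube 1,732,921.09.
Rounded to nearest $10: Okafor $1,222,580; Haddad $2,197,260; Lindqvist $1,748,620; Dube $1,732,920. Sum = $6,901,380.
Difference $6,901,390 − $6,901,380 = +$10 applied to largest allocation (Haddad): Haddad becomes $2,197,270.

Okafor: $1,222,580 · Haddad: $2,197,270 · Lindqvist: $1,748,620 · Dube: $1,732,920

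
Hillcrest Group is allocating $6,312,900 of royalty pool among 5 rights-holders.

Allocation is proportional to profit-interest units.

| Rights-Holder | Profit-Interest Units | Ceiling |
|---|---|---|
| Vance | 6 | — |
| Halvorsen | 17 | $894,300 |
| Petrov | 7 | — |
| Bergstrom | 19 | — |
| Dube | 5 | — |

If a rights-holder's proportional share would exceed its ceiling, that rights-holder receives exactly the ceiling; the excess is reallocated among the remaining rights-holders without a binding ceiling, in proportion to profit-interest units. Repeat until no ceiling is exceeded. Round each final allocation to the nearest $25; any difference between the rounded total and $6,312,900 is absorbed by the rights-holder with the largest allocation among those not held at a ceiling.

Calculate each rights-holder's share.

Total profit-interest units = 54.
Pro-rata shares before constraints: Vance 701,433.33; Halvorsen 1,987,394.44; Petrov 818,338.89; Bergstrom 2,221,205.56; Dube 584,527.78.
Capped: Halvorsen ($894,300); remaining pool $5,418,600 reallocated over remaining profit-interest units 37.
Redistributed shares: Vance 878,691.89 → $878,700; Petrov 1,025,140.54 → $1,025,150; Bergstrom 2,782,524.32 → $2,782,525; Dube 732,243.24 → $732,250.
Rounding difference −$25 applied to Bergstrom → $2,782,500.

Vance: $878,700 · Halvorsen: $894,300 · Petrov: $1,025,150 · Bergstrom: $2,782,500 · Dube: $732,250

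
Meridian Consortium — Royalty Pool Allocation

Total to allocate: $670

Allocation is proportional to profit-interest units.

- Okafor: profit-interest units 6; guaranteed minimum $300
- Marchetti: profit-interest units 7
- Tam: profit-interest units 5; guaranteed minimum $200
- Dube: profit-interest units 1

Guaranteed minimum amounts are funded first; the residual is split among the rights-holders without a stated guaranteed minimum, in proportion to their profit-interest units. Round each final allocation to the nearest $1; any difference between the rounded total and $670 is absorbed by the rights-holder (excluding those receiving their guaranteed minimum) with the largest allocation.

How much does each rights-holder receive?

Fund the minimums — Okafor $300; Tam $200. Remaining pool $170.
Remaining pool split over remaining profit-interest units 8: Marchetti 148.75 → $149; Dube 21.25 → $21.

Okafor: $300 | Marchetti: $149 | Tam: $200 | Dube: $21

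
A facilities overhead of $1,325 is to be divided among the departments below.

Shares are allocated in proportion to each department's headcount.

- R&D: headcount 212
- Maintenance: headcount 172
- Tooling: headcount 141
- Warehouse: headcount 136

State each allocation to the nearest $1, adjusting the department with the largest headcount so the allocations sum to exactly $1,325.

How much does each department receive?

R&D: $424; Maintenance: $345; Tooling: $283; Warehouse: $273

Sum of headcount: 661.
Unrounded shares: R&D 212/661 × $1,325 = 424.96; Maintenance 172/661 × $1,325 = 344.78; Tooling 141/661 × $1,325 = 282.64; Warehouse 136/661 × $1,325 = 272.62.
Rounded to nearest $1: R&D $425; Maintenance $345; Tooling $283; Warehouse $273. Sum = $1,326.
Difference $1,325 − $1,326 = −$1 applied to largest headcount (R&D): R&D becomes $424.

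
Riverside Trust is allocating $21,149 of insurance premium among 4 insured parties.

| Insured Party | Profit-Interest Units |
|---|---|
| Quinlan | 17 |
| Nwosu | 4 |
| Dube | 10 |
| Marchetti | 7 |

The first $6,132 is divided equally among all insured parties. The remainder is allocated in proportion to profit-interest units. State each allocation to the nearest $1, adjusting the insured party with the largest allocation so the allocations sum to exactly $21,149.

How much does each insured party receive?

$6,132 shared equally gives $1,533 per insured party.
Remainder $15,017 by profit-interest units (total 38): Quinlan 6,718.13 → $6,718; Nwosu 1,580.74 → $1,581; Dube 3,951.84 → $3,952; Marchetti 2,766.29 → $2,766.
Totals: Quinlan $1,533 + $6,718 = $8,251; Nwosu $1,533 + $1,581 = $3,114; Dube $1,533 + $3,952 = $5,485; Marchetti $1,533 + $2,766 = $4,299.

Quinlan: $8,251 | Nwosu: $3,114 | Dube: $5,485 | Marchetti: $4,299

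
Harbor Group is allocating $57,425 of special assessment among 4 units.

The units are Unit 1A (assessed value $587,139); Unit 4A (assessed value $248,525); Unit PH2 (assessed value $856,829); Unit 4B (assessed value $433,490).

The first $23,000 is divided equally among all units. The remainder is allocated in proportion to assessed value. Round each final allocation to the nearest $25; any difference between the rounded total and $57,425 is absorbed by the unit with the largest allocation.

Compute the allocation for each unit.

$23,000 shared equally gives $5,750 per unit.
Remainder $34,425 by assessed value (total 2,125,983): Unit 1A 9,507.25 → $9,500; Unit 4A 4,024.24 → $4,025; Unit PH2 13,874.21 → $13,875; Unit 4B 7,019.29 → $7,025.
Totals: Unit 1A $5,750 + $9,500 = $15,250; Unit 4A $5,750 + $4,025 = $9,775; Unit PH2 $5,750 + $13,875 = $19,625; Unit 4B $5,750 + $7,025 = $12,775.

Unit 1A: $15,250 · Unit 4A: $9,775 · Unit PH2: $19,625 · Unit 4B: $12,775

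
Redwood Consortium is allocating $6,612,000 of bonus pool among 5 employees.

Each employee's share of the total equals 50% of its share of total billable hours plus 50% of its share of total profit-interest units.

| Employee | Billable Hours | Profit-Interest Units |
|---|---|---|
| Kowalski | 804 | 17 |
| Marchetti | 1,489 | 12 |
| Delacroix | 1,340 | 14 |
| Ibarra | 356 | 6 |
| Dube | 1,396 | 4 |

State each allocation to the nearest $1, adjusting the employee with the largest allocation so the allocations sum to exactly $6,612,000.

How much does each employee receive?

Kowalski: $1,554,013 | Marchetti: $1,662,666 | Delacroix: $1,695,947 | Ibarra: $592,822 | Dube: $1,106,552

Billable hours total 5,385; profit-interest units total 53.
Combined weights (50% billable hours + 50% profit-interest units): Kowalski 0.2350; Marchetti 0.2515; Delacroix 0.2565; Ibarra 0.0897; Dube 0.1674.
Pro-rata amounts: Kowalski 1,554,012.87; Marchetti 1,662,666.46; Delacroix 1,695,945.97; Ibarra 592,822.37; Dube 1,106,552.33.
After rounding ($1): Kowalski $1,554,013; Marchetti $1,662,666; Delacroix $1,695,946; Ibarra $592,822; Dube $1,106,552. Sum = $6,611,999.
Difference $6,612,000 − $6,611,999 = +$1 applied to largest allocation (Delacroix): Delacroix becomes $1,695,947.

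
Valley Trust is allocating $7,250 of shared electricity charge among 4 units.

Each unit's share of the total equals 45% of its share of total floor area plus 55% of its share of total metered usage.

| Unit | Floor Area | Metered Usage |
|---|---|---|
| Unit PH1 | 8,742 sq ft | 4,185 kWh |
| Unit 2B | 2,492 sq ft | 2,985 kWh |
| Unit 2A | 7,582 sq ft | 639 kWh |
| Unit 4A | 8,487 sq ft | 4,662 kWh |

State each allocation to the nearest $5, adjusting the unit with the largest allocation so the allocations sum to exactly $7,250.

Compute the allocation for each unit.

Totals — floor area 27,303, metered usage 12,471.
Combined weights (45% floor area + 55% metered usage): Unit PH1 0.3287; Unit 2B 0.1727; Unit 2A 0.1531; Unit 4A 0.3455.
Raw shares: Unit PH1 2,382.72; Unit 2B 1,252.20; Unit 2A 1,110.31; Unit 4A 2,504.77.
At nearest $5: Unit PH1 $2,385; Unit 2B $1,250; Unit 2A $1,110; Unit 4A $2,505. Sum = $7,250.
No rounding difference to absorb.

Unit PH1: $2,385; Unit 2B: $1,250; Unit 2A: $1,110; Unit 4A: $2,505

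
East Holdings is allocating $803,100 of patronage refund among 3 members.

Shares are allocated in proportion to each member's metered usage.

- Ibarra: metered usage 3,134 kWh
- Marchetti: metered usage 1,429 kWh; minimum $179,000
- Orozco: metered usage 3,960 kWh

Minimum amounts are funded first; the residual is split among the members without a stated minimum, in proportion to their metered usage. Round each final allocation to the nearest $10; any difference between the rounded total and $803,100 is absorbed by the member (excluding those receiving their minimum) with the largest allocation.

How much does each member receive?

Ibarra: $275,720 · Marchetti: $179,000 · Orozco: $348,380

Minimums first: Marchetti $179,000. Remaining pool $624,100.
Remaining pool split over remaining metered usage 7,094: Ibarra 275,716.01 → $275,720; Orozco 348,383.99 → $348,380.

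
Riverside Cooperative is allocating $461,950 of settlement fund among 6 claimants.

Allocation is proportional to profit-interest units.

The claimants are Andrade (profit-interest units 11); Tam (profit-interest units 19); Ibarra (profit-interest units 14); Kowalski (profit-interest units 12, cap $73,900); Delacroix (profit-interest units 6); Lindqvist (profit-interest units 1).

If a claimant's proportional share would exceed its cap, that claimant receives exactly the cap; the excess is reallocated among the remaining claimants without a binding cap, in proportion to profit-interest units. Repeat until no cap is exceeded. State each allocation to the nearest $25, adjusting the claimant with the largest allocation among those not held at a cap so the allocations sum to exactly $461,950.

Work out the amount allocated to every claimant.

Combined profit-interest units = 63.
Proportional shares (ignoring caps): Andrade 80,657.94; Tam 139,318.25; Ibarra 102,655.56; Kowalski 87,990.48; Delacroix 43,995.24; Lindqvist 7,332.54.
Held at cap: Kowalski ($73,900); balance $388,050 reallocated over remaining profit-interest units 51.
Redistributed shares: Andrade 83,697.06 → $83,700; Tam 144,567.65 → $144,575; Ibarra 106,523.53 → $106,525; Delacroix 45,652.94 → $45,650; Lindqvist 7,608.82 → $7,600.

Andrade: $83,700 | Tam: $144,575 | Ibarra: $106,525 | Kowalski: $73,900 | Delacroix: $45,650 | Lindqvist: $7,600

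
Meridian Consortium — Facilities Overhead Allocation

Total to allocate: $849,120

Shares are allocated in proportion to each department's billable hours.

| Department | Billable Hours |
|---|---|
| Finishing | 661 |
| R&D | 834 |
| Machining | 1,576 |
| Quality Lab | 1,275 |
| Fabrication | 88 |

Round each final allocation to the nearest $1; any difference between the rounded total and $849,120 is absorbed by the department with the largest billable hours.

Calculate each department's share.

Billable hours total: 661 + 834 + 1,576 + 1,275 + 88 = 4,434.
Proportional shares: Finishing 126,582.84; R&D 159,712.69; Machining 301,807.20; Quality Lab 244,165.09; Fabrication 16,852.18.
After rounding ($1): Finishing $126,583; R&D $159,713; Machining $301,807; Quality Lab $244,165; Fabrication $16,852. Sum = $849,120.
Sum already equals the total — no adjustment.

Finishing: $126,583 | R&D: $159,713 | Machining: $301,807 | Quality Lab: $244,165 | Fabrication: $16,852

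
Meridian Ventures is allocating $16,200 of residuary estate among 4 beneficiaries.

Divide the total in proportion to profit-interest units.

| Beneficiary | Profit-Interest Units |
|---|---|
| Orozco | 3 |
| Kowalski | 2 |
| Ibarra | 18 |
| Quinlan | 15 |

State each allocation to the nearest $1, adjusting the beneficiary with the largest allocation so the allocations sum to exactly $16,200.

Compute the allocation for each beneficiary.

Orozco: $1,279; Kowalski: $853; Ibarra: $7,673; Quinlan: $6,395

Sum of profit-interest units: 38.
Raw shares: Orozco 3/38 × $16,200 = 1,278.95; Kowalski 2/38 × $16,200 = 852.63; Ibarra 18/38 × $16,200 = 7,673.68; Quinlan 15/38 × $16,200 = 6,394.74.
After rounding ($1): Orozco $1,279; Kowalski $853; Ibarra $7,674; Quinlan $6,395. Sum = $16,201.
Difference $16,200 − $16,201 = −$1 applied to largest allocation (Ibarra): Ibarra becomes $7,673.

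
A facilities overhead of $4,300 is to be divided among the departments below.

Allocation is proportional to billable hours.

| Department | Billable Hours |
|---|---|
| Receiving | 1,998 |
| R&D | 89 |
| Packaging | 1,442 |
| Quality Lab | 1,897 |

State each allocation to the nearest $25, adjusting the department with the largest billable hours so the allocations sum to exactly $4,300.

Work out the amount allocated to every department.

Receiving: $1,575; R&D: $75; Packaging: $1,150; Quality Lab: $1,500

Sum of billable hours: 1,998 + 89 + 1,442 + 1,897 = 5,426.
Proportional shares: Receiving 1,583.38; R&D 70.53; Packaging 1,142.76; Quality Lab 1,503.34.
At nearest $25: Receiving $1,575; R&D $75; Packaging $1,150; Quality Lab $1,500. Sum = $4,300.
No rounding difference to absorb.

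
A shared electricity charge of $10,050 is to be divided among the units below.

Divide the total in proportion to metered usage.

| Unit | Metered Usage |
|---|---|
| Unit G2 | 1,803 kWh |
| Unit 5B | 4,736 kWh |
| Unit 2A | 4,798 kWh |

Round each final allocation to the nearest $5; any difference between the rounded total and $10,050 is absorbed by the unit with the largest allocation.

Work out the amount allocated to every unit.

Sum of metered usage: 11,337.
Unrounded shares: Unit G2 1,803/11,337 × $10,050 = 1,598.32; Unit 5B 4,736/11,337 × $10,050 = 4,198.36; Unit 2A 4,798/11,337 × $10,050 = 4,253.32.
At nearest $5: Unit G2 $1,600; Unit 5B $4,200; Unit 2A $4,255. Sum = $10,055.
Difference $10,050 − $10,055 = −$5 applied to largest allocation (Unit 2A): Unit 2A becomes $4,250.

Unit G2: $1,600 | Unit 5B: $4,200 | Unit 2A: $4,250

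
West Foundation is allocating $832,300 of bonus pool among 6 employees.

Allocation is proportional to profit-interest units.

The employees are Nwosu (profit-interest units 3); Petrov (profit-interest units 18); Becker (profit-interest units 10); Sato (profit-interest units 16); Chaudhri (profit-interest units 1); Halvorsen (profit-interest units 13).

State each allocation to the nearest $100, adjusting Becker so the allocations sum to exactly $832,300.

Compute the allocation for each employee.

Total profit-interest units = 61.
Proportional shares: Nwosu 3/61 × $832,300 = 40,932.79; Petrov 18/61 × $832,300 = 245,596.72; Becker 10/61 × $832,300 = 136,442.62; Sato 16/61 × $832,300 = 218,308.20; Chaudhri 1/61 × $832,300 = 13,644.26; Halvorsen 13/61 × $832,300 = 177,375.41.
After rounding ($100): Nwosu $40,900; Petrov $245,600; Becker $136,400; Sato $218,300; Chaudhri $13,600; Halvorsen $177,400. Sum = $832,200.
Difference $832,300 − $832,200 = +$100 applied to Becker: Becker becomes $136,500.

Nwosu: $40,900; Petrov: $245,600; Becker: $136,500; Sato: $218,300; Chaudhri: $13,600; Halvorsen: $177,400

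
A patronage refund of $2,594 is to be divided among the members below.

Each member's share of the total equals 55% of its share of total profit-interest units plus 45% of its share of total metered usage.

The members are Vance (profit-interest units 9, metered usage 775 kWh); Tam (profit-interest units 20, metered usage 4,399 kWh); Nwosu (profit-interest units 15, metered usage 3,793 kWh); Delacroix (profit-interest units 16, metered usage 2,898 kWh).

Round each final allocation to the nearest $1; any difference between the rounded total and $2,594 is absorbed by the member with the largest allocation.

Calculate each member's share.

Vance: $290 · Tam: $908 · Nwosu: $730 · Delacroix: $666

Profit-interest units total 60; metered usage total 11,865.
Blended shares (55% profit-interest units + 45% metered usage): Vance 0.1119; Tam 0.3502; Nwosu 0.2814; Delacroix 0.2566.
Raw shares: Vance 290.25; Tam 908.35; Nwosu 729.84; Delacroix 665.56.
Rounded to nearest $1: Vance $290; Tam $908; Nwosu $730; Delacroix $666. Sum = $2,594.
Sum already equals the total — no adjustment.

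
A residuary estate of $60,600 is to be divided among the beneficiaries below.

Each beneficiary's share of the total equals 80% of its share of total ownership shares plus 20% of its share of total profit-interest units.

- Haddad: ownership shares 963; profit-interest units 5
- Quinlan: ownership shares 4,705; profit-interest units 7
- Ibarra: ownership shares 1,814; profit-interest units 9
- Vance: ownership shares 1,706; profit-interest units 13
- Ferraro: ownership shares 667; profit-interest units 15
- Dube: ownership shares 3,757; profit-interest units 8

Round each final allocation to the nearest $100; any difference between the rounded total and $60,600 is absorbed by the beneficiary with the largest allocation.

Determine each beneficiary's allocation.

Totals — ownership shares 13,612, profit-interest units 57.
Combined weights (80% ownership shares + 20% profit-interest units): Haddad 0.0741; Quinlan 0.3011; Ibarra 0.1382; Vance 0.1459; Ferraro 0.0918; Dube 0.2489.
Pro-rata amounts: Haddad 4,492.94; Quinlan 18,245.58; Ibarra 8,374.36; Vance 8,840.24; Ferraro 5,565.04; Dube 15,081.85.
At nearest $100: Haddad $4,500; Quinlan $18,200; Ibarra $8,400; Vance $8,800; Ferraro $5,600; Dube $15,100. Sum = $60,600.
No rounding difference to absorb.

Haddad: $4,500 | Quinlan: $18,200 | Ibarra: $8,400 | Vance: $8,800 | Ferraro: $5,600 | Dube: $15,100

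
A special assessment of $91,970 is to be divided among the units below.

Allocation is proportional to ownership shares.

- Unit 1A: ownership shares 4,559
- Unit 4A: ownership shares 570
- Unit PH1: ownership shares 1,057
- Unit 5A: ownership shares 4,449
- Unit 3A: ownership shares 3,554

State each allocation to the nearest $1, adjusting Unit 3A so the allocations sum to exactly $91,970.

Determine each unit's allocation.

Unit 1A: $29,550 · Unit 4A: $3,695 · Unit PH1: $6,851 · Unit 5A: $28,837 · Unit 3A: $23,037

Total ownership shares = 14,189.
Proportional shares: Unit 1A 4,559/14,189 × $91,970 = 29,550.44; Unit 4A 570/14,189 × $91,970 = 3,694.62; Unit PH1 1,057/14,189 × $91,970 = 6,851.24; Unit 5A 4,449/14,189 × $91,970 = 28,837.45; Unit 3A 3,554/14,189 × $91,970 = 23,036.25.
After rounding ($1): Unit 1A $29,550; Unit 4A $3,695; Unit PH1 $6,851; Unit 5A $28,837; Unit 3A $23,036. Sum = $91,969.
Difference $91,970 − $91,969 = +$1 applied to Unit 3A: Unit 3A becomes $23,037.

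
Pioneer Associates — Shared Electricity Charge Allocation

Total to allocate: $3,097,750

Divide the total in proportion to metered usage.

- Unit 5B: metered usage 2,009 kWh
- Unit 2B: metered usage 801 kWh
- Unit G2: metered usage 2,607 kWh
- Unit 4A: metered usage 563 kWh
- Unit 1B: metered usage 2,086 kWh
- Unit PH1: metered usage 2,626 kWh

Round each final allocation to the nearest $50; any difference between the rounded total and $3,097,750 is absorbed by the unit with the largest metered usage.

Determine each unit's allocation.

Metered usage total: 10,692.
Raw shares: Unit 5B 2,009/10,692 × $3,097,750 = 582,059.46; Unit 2B 801/10,692 × $3,097,750 = 232,070.50; Unit G2 2,607/10,692 × $3,097,750 = 755,315.59; Unit 4A 563/10,692 × $3,097,750 = 163,115.72; Unit 1B 2,086/10,692 × $3,097,750 = 604,368.36; Unit PH1 2,626/10,692 × $3,097,750 = 760,820.38.
Rounded to nearest $50: Unit 5B $582,050; Unit 2B $232,050; Unit G2 $755,300; Unit 4A $163,100; Unit 1B $604,350; Unit PH1 $760,800. Sum = $3,097,650.
Difference $3,097,750 − $3,097,650 = +$100 applied to largest metered usage (Unit PH1): Unit PH1 becomes $760,900.

Unit 5B: $582,050; Unit 2B: $232,050; Unit G2: $755,300; Unit 4A: $163,100; Unit 1B: $604,350; Unit PH1: $760,900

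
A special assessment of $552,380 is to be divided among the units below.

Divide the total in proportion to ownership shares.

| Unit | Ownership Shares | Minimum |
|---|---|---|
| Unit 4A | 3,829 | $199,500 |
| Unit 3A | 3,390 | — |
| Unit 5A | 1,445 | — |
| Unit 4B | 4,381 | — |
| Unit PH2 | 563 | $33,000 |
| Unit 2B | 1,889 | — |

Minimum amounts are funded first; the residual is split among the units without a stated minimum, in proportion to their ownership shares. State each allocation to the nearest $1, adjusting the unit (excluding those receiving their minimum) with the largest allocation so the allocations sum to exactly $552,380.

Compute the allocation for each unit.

Fund the minimums — Unit 4A $199,500; Unit PH2 $33,000. Balance $319,880.
Balance split over remaining ownership shares 11,105: Unit 3A 97,649.10 → $97,649; Unit 5A 41,623.29 → $41,623; Unit 4B 126,194.89 → $126,195; Unit 2B 54,412.73 → $54,413.

Unit 4A: $199,500; Unit 3A: $97,649; Unit 5A: $41,623; Unit 4B: $126,195; Unit PH2: $33,000; Unit 2B: $54,413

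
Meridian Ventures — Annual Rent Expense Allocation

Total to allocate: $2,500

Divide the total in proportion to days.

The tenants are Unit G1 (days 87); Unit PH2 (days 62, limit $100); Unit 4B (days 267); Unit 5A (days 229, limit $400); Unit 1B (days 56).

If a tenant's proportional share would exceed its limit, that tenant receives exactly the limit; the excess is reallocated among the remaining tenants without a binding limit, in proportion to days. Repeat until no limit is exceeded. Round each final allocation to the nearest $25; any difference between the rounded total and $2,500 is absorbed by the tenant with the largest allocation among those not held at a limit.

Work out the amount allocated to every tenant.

Combined days = 701.
Pro-rata shares before constraints: Unit G1 310.27; Unit PH2 221.11; Unit 4B 952.21; Unit 5A 816.69; Unit 1B 199.71.
Capped: Unit PH2 ($100), Unit 5A ($400); balance $2,000 reallocated over remaining days 410.
Redistributed shares: Unit G1 424.39 → $425; Unit 4B 1,302.44 → $1,300; Unit 1B 273.17 → $275.

Unit G1: $425 · Unit PH2: $100 · Unit 4B: $1,300 · Unit 5A: $400 · Unit 1B: $275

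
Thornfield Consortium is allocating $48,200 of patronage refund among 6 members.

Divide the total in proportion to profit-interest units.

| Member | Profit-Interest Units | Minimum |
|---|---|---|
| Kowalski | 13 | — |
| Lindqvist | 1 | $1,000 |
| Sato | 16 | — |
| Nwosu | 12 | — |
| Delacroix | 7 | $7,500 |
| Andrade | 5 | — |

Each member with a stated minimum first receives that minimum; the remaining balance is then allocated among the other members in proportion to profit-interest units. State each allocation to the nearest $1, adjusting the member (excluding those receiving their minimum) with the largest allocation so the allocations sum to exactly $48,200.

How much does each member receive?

Kowalski: $11,220; Lindqvist: $1,000; Sato: $13,808; Nwosu: $10,357; Delacroix: $7,500; Andrade: $4,315

Fund the minimums — Lindqvist $1,000; Delacroix $7,500. Residual $39,700.
Residual split over remaining profit-interest units 46: Kowalski 11,219.57 → $11,220; Sato 13,808.70 → $13,809; Nwosu 10,356.52 → $10,357; Andrade 4,315.22 → $4,315.
Rounding difference −$1 applied to Sato → $13,808.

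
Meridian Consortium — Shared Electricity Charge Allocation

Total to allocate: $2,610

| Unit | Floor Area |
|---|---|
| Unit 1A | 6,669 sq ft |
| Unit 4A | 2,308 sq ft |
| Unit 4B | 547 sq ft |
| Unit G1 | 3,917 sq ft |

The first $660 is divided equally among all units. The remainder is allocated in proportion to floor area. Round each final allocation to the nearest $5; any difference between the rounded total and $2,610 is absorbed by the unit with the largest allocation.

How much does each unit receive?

$660 shared equally gives $165 per unit.
Remainder $1,950 by floor area (total 13,441): Unit 1A 967.53 → $970; Unit 4A 334.84 → $335; Unit 4B 79.36 → $80; Unit G1 568.27 → $570.
Rounding difference −$5 on remainder applied to Unit 1A.
Totals: Unit 1A $165 + $965 = $1,130; Unit 4A $165 + $335 = $500; Unit 4B $165 + $80 = $245; Unit G1 $165 + $570 = $735.

Unit 1A: $1,130; Unit 4A: $500; Unit 4B: $245; Unit G1: $735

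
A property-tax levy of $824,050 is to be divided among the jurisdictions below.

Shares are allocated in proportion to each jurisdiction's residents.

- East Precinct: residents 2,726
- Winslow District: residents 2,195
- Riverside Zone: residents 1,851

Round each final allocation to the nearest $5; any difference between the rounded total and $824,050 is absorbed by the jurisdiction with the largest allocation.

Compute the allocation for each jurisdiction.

Sum of residents: 6,772.
Pro-rata amounts: East Precinct 2,726/6,772 × $824,050 = 331,712.98; Winslow District 2,195/6,772 × $824,050 = 267,098.31; Riverside Zone 1,851/6,772 × $824,050 = 225,238.71.
Rounded to nearest $5: East Precinct $331,715; Winslow District $267,100; Riverside Zone $225,240. Sum = $824,055.
Difference $824,050 − $824,055 = −$5 applied to largest allocation (East Precinct): East Precinct becomes $331,710.

East Precinct: $331,710; Winslow District: $267,100; Riverside Zone: $225,240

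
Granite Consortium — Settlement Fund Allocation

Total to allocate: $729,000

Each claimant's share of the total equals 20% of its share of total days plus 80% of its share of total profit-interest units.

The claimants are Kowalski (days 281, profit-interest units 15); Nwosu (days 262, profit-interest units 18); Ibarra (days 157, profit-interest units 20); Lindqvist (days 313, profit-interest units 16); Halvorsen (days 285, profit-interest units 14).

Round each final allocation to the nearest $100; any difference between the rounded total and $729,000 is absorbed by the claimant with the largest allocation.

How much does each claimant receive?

Kowalski: $137,000 | Nwosu: $155,900 | Ibarra: $158,100 | Lindqvist: $147,600 | Halvorsen: $130,400

Days total 1,298; profit-interest units total 83.
Blended shares (20% days + 80% profit-interest units): Kowalski 0.1879; Nwosu 0.2139; Ibarra 0.2170; Lindqvist 0.2024; Halvorsen 0.1789.
Pro-rata amounts: Kowalski 136,961.38; Nwosu 155,906.69; Ibarra 158,165.41; Lindqvist 147,582.34; Halvorsen 130,384.18.
Rounded to nearest $100: Kowalski $137,000; Nwosu $155,900; Ibarra $158,200; Lindqvist $147,600; Halvorsen $130,400. Sum = $729,100.
Difference $729,000 − $729,100 = −$100 applied to largest allocation (Ibarra): Ibarra becomes $158,100.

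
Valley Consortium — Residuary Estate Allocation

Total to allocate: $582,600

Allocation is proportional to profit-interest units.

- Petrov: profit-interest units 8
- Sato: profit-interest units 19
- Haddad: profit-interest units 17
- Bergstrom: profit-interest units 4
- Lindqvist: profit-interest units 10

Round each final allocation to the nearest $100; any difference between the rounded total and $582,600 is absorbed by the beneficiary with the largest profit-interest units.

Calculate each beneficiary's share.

Petrov: $80,400 | Sato: $190,800 | Haddad: $170,800 | Bergstrom: $40,200 | Lindqvist: $100,400

Combined profit-interest units = 58.
Pro-rata amounts: Petrov 8/58 × $582,600 = 80,358.62; Sato 19/58 × $582,600 = 190,851.72; Haddad 17/58 × $582,600 = 170,762.07; Bergstrom 4/58 × $582,600 = 40,179.31; Lindqvist 10/58 × $582,600 = 100,448.28.
At nearest $100: Petrov $80,400; Sato $190,900; Haddad $170,800; Bergstrom $40,200; Lindqvist $100,400. Sum = $582,700.
Difference $582,600 − $582,700 = −$100 applied to largest profit-interest units (Sato): Sato becomes $190,800.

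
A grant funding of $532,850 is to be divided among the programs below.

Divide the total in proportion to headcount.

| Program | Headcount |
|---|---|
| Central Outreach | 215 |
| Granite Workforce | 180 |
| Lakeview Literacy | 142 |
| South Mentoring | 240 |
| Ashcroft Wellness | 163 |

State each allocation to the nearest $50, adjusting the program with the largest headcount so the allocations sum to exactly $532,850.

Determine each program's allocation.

Central Outreach: $121,900 | Granite Workforce: $102,050 | Lakeview Literacy: $80,500 | South Mentoring: $136,000 | Ashcroft Wellness: $92,400

Sum of headcount: 940.
Pro-rata amounts: Central Outreach 215/940 × $532,850 = 121,875.27; Granite Workforce 180/940 × $532,850 = 102,035.11; Lakeview Literacy 142/940 × $532,850 = 80,494.36; South Mentoring 240/940 × $532,850 = 136,046.81; Ashcroft Wellness 163/940 × $532,850 = 92,398.46.
After rounding ($50): Central Outreach $121,900; Granite Workforce $102,050; Lakeview Literacy $80,500; South Mentoring $136,050; Ashcroft Wellness $92,400. Sum = $532,900.
Difference $532,850 − $532,900 = −$50 applied to largest headcount (South Mentoring): South Mentoring becomes $136,000.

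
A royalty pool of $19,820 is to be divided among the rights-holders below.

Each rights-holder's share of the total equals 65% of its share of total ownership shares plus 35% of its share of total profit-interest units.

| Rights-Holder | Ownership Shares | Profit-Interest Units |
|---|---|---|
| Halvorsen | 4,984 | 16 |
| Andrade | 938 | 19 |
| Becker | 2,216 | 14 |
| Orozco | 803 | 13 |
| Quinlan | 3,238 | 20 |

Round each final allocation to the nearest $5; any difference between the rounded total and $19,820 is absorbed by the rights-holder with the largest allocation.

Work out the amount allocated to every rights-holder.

Halvorsen: $6,625 | Andrade: $2,600 | Becker: $3,530 | Orozco: $1,950 | Quinlan: $5,115

Totals — ownership shares 12,179, profit-interest units 82.
Blended shares (65% ownership shares + 35% profit-interest units): Halvorsen 0.3343; Andrade 0.1312; Becker 0.1780; Orozco 0.0983; Quinlan 0.2582.
Unrounded shares: Halvorsen 6,625.66; Andrade 2,599.57; Becker 3,528.46; Orozco 1,949.19; Quinlan 5,117.12.
At nearest $5: Halvorsen $6,625; Andrade $2,600; Becker $3,530; Orozco $1,950; Quinlan $5,115. Sum = $19,820.
Sum already equals the total — no adjustment.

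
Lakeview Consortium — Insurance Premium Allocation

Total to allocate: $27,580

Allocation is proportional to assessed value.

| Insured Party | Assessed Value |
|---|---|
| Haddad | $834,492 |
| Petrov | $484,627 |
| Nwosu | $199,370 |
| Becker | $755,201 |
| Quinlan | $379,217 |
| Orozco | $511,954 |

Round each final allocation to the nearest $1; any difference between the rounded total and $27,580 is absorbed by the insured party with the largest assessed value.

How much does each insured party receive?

Total assessed value = 3,164,861.
Raw shares: Haddad 834,492/3,164,861 × $27,580 = 7,272.13; Petrov 484,627/3,164,861 × $27,580 = 4,223.25; Nwosu 199,370/3,164,861 × $27,580 = 1,737.40; Becker 755,201/3,164,861 × $27,580 = 6,581.16; Quinlan 379,217/3,164,861 × $27,580 = 3,304.66; Orozco 511,954/3,164,861 × $27,580 = 4,461.39.
At nearest $1: Haddad $7,272; Petrov $4,223; Nwosu $1,737; Becker $6,581; Quinlan $3,305; Orozco $4,461. Sum = $27,579.
Difference $27,580 − $27,579 = +$1 applied to largest assessed value (Haddad): Haddad becomes $7,273.

Haddad: $7,273 · Petrov: $4,223 · Nwosu: $1,737 · Becker: $6,581 · Quinlan: $3,305 · Orozco: $4,461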